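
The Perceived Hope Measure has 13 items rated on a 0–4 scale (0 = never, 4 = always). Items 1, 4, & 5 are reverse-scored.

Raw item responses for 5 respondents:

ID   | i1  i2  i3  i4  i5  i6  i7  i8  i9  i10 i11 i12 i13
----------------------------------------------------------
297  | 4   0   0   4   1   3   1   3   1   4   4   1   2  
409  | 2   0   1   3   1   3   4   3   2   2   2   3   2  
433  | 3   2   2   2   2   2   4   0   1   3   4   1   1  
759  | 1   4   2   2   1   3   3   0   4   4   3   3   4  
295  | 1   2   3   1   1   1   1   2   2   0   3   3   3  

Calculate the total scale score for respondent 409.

28

Respondent 409 raw: 2, 0, 1, 3, 1, 3, 4, 3, 2, 2, 2, 3, 2.
Reverse-coded (on a 0–4 scale, reversed = 4 − raw):
  item 1: 4 − 2 = 2
  item 2: 0
  item 3: 1
  item 4: 4 − 3 = 1
  item 5: 4 − 1 = 3
  item 6: 3
  item 7: 4
  item 8: 3
  item 9: 2
  item 10: 2
  item 11: 2
  item 12: 3
  item 13: 2
Sum = 2 + 0 + 1 + 1 + 3 + 3 + 4 + 3 + 2 + 2 + 2 + 3 + 2 = 28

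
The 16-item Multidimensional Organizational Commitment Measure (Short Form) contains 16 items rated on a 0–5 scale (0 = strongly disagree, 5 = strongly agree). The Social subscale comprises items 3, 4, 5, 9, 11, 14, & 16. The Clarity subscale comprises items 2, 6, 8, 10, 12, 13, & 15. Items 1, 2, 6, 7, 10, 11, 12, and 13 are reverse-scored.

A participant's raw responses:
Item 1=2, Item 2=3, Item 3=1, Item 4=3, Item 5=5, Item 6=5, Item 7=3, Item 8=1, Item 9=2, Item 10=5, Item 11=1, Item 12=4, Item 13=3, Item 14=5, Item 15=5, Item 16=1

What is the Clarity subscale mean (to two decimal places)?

Clarity items: 2, 6, 8, 10, 12, 13, 15.
Of these, items 2, 6, 10, 12 and 13 are reverse-scored; on a 0–5 scale, reversed = 5 − raw.
  item 2: 5 − 3 = 2
  item 6: 5 − 5 = 0
  item 8: 1
  item 10: 5 − 5 = 0
  item 12: 5 − 4 = 1
  item 13: 5 − 3 = 2
  item 15: 5
Sum = 2 + 0 + 1 + 0 + 1 + 2 + 5 = 11
Mean = 11 / 7 = 1.57

1.57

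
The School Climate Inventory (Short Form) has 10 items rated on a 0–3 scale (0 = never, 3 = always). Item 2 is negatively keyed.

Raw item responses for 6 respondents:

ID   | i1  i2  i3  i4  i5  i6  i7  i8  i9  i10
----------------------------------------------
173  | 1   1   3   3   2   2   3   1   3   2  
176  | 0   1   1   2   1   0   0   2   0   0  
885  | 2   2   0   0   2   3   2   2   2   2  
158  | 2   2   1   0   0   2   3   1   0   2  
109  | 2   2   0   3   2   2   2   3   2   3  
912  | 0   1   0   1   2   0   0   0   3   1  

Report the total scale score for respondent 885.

Respondent 885 raw: 2, 2, 0, 0, 2, 3, 2, 2, 2, 2.
Reverse-coded (reverse-coded value = 3 − response):
  item 1: 2
  item 2: 3 − 2 = 1
  item 3: 0
  item 4: 0
  item 5: 2
  item 6: 3
  item 7: 2
  item 8: 2
  item 9: 2
  item 10: 2
Sum = 2 + 1 + 0 + 0 + 2 + 3 + 2 + 2 + 2 + 2 = 16

16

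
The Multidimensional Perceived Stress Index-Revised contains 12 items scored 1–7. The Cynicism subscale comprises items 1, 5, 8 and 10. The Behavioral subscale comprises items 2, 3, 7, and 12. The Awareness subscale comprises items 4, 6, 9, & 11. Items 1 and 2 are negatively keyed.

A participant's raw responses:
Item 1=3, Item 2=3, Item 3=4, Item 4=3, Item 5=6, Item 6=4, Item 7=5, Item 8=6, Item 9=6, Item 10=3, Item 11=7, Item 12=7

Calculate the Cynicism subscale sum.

20

Cynicism items: 1, 5, 8, 10.
Of these, item 1 is negatively keyed; on a 1–7 scale, reversed = 8 − raw.
  item 1: 8 − 3 = 5
  item 5: 6
  item 8: 6
  item 10: 3
Sum = 5 + 6 + 6 + 3 = 20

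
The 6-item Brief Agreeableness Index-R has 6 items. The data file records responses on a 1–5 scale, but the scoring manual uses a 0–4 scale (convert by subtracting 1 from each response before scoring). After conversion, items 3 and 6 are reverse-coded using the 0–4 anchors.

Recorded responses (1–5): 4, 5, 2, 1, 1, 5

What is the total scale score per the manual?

Convert to 0–4: 3, 4, 1, 0, 0, 4
Reverse-coded (on a 0–4 scale, reversed = 4 − raw):
  item 3: 4 − 1 = 3
  item 6: 4 − 4 = 0
Scored: 3, 4, 3, 0, 0, 0
Total = 10

10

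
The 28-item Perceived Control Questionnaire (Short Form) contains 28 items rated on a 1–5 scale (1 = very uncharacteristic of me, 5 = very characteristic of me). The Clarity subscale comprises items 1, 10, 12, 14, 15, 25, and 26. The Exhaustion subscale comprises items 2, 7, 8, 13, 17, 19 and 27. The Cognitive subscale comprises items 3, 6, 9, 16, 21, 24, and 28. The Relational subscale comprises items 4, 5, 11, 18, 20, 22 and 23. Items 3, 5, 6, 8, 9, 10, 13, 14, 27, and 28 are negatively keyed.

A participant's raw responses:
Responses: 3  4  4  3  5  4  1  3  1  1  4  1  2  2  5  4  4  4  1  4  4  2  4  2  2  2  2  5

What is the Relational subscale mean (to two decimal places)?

Relational items: 4, 5, 11, 18, 20, 22, 23.
Of these, item 5 is negatively keyed; reversed = (1+5) − raw = 6 − raw.
  item 4: 3
  item 5: 6 − 5 = 1
  item 11: 4
  item 18: 4
  item 20: 4
  item 22: 2
  item 23: 4
Sum = 3 + 1 + 4 + 4 + 4 + 2 + 4 = 22
Mean = 22 / 7 = 3.14

3.14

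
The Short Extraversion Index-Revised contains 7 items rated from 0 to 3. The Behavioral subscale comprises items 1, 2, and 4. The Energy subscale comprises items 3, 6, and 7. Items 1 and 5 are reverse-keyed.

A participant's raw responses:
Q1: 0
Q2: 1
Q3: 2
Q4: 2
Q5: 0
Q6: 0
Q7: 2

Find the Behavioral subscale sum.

6

Behavioral items: 1, 2, 4.
Of these, item 1 is reverse-keyed; reversed = (0+3) − raw = 3 − raw.
  item 1: 3 − 0 = 3
  item 2: 1
  item 4: 2
Sum = 3 + 1 + 2 = 6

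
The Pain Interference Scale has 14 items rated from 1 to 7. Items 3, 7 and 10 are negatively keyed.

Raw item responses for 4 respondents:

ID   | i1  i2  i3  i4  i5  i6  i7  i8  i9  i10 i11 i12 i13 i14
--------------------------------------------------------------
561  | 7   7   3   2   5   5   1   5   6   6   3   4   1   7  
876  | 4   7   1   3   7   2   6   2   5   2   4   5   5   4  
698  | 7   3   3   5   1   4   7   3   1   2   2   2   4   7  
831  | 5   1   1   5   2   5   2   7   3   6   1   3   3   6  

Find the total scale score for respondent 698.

Respondent 698 raw: 7, 3, 3, 5, 1, 4, 7, 3, 1, 2, 2, 2, 4, 7.
Reverse-coded (reverse-coded value = 8 − response):
  item 1: 7
  item 2: 3
  item 3: 8 − 3 = 5
  item 4: 5
  item 5: 1
  item 6: 4
  item 7: 8 − 7 = 1
  item 8: 3
  item 9: 1
  item 10: 8 − 2 = 6
  item 11: 2
  item 12: 2
  item 13: 4
  item 14: 7
Sum = 7 + 3 + 5 + 5 + 1 + 4 + 1 + 3 + 1 + 6 + 2 + 2 + 4 + 7 = 51

51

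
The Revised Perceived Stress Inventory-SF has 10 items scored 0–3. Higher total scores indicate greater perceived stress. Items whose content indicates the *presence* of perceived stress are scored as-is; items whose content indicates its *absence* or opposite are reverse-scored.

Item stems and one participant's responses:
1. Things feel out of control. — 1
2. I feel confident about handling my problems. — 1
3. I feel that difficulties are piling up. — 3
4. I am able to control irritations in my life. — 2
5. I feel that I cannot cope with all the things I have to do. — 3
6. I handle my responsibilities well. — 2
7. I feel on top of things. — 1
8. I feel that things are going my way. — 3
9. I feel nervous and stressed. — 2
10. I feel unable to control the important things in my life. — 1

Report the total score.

Items 2, 4, 6, 7, 8 describe the absence/opposite of perceived stress → reverse-score.
reverse-coded value = 3 − response.
  item 1: 1
  item 2: 3 − 1 = 2
  item 3: 3
  item 4: 3 − 2 = 1
  item 5: 3
  item 6: 3 − 2 = 1
  item 7: 3 − 1 = 2
  item 8: 3 − 3 = 0
  item 9: 2
  item 10: 1
Total = 1 + 2 + 3 + 1 + 3 + 1 + 2 + 0 + 2 + 1 = 16

16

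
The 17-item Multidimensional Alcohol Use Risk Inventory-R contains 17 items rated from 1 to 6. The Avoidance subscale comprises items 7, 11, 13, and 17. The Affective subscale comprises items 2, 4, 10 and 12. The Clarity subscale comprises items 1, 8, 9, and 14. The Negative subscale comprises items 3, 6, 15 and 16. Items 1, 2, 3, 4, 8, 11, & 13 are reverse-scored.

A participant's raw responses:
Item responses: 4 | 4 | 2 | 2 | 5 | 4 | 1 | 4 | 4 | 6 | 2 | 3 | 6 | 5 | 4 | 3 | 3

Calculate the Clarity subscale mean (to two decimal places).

Clarity items: 1, 8, 9, 14.
Of these, items 1 and 8 are reverse-scored; reversed = (1+6) − raw = 7 − raw.
  item 1: 7 − 4 = 3
  item 8: 7 − 4 = 3
  item 9: 4
  item 14: 5
Sum = 3 + 3 + 4 + 5 = 15
Mean = 15 / 4 = 3.75

3.75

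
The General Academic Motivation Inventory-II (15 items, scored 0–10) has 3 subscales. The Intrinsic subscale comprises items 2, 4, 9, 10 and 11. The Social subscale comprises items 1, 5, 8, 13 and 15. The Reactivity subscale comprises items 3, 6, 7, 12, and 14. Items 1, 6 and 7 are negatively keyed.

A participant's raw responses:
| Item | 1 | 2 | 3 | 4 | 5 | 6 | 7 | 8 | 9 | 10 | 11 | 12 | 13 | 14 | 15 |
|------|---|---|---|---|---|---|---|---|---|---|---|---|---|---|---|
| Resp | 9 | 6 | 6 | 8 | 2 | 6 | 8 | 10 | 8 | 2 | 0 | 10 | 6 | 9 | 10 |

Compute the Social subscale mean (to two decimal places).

Social items: 1, 5, 8, 13, 15.
Of these, item 1 is negatively keyed; reverse-coded value = 10 − response.
  item 1: 10 − 9 = 1
  item 5: 2
  item 8: 10
  item 13: 6
  item 15: 10
Sum = 1 + 2 + 10 + 6 + 10 = 29
Mean = 29 / 5 = 5.80

5.80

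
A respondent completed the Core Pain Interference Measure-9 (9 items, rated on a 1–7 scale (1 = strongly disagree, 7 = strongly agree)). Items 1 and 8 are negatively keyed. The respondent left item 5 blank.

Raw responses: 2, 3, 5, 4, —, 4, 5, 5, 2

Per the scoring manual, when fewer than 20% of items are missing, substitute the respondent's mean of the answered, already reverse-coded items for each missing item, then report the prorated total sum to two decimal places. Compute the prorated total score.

36.00

Reverse-coded (reversed = (1+7) − raw = 8 − raw):
  item 1: 8 − 2 = 6
  item 8: 8 − 5 = 3
Completed scored items (8 of 9): 6, 3, 5, 4, 4, 5, 3, 2; sum = 32.
Person mean = 32 / 8 ≈ 4.0000
Prorated total = (32 / 8) × 9 = 36.00 (to 2 dp)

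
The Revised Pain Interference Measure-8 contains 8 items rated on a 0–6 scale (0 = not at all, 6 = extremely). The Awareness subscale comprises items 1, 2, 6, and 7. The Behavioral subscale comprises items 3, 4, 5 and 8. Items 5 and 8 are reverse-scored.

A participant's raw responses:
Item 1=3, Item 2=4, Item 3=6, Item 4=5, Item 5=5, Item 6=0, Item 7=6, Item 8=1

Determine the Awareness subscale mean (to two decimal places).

3.25

Awareness items: 1, 2, 6, 7.
  item 1: 3
  item 2: 4
  item 6: 0
  item 7: 6
Sum = 3 + 4 + 0 + 6 = 13
Mean = 13 / 4 = 3.25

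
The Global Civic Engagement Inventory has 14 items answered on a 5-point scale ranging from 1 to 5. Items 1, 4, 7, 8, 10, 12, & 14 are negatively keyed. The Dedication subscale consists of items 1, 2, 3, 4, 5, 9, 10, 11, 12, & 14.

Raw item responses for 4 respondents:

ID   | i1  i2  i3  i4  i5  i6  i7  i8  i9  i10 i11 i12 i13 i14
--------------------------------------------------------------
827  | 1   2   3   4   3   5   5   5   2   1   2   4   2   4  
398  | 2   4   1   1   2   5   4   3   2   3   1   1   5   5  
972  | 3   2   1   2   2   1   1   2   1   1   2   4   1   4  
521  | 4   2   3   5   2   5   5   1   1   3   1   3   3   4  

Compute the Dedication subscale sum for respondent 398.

28

Respondent 398 raw: 2, 4, 1, 1, 2, 5, 4, 3, 2, 3, 1, 1, 5, 5.
Dedication items: 1, 2, 3, 4, 5, 9, 10, 11, 12, 14.
Reverse-coded (reverse-coded value = 6 − response):
  item 1: 6 − 2 = 4
  item 2: 4
  item 3: 1
  item 4: 6 − 1 = 5
  item 5: 2
  item 9: 2
  item 10: 6 − 3 = 3
  item 11: 1
  item 12: 6 − 1 = 5
  item 14: 6 − 5 = 1
Sum = 4 + 4 + 1 + 5 + 2 + 2 + 3 + 1 + 5 + 1 = 28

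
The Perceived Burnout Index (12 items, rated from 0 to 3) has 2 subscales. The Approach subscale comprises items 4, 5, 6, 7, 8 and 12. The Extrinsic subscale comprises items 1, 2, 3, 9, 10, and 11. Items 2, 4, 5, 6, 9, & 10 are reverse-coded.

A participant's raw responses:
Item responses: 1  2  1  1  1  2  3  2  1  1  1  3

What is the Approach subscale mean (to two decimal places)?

Approach items: 4, 5, 6, 7, 8, 12.
Of these, items 4, 5 and 6 are reverse-coded; reversed = (0+3) − raw = 3 − raw.
  item 4: 3 − 1 = 2
  item 5: 3 − 1 = 2
  item 6: 3 − 2 = 1
  item 7: 3
  item 8: 2
  item 12: 3
Sum = 2 + 2 + 1 + 3 + 2 + 3 = 13
Mean = 13 / 6 = 2.17

2.17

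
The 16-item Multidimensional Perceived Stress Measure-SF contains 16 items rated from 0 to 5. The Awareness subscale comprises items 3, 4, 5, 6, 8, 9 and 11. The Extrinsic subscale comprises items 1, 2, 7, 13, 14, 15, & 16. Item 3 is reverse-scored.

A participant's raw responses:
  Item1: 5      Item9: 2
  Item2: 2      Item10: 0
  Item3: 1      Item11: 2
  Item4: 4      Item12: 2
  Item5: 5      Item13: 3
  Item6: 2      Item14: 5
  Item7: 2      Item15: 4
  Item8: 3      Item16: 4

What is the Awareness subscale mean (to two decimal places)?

Awareness items: 3, 4, 5, 6, 8, 9, 11.
Of these, item 3 is reverse-scored; reversed = (0+5) − raw = 5 − raw.
  item 3: 5 − 1 = 4
  item 4: 4
  item 5: 5
  item 6: 2
  item 8: 3
  item 9: 2
  item 11: 2
Sum = 4 + 4 + 5 + 2 + 3 + 2 + 2 = 22
Mean = 22 / 7 = 3.14

3.14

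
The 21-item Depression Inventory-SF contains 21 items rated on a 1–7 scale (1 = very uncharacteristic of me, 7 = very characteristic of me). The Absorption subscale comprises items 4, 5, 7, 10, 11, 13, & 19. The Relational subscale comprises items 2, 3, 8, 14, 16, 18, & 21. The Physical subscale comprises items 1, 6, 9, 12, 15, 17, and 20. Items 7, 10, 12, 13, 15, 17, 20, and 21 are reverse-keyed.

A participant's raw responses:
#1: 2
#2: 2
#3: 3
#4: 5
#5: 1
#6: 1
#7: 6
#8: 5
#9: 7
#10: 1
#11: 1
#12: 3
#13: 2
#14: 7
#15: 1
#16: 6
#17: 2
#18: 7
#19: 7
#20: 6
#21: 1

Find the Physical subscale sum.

30

Physical items: 1, 6, 9, 12, 15, 17, 20.
Of these, items 12, 15, 17, & 20 are reverse-keyed; on a 1–7 scale, reversed = 8 − raw.
  item 1: 2
  item 6: 1
  item 9: 7
  item 12: 8 − 3 = 5
  item 15: 8 − 1 = 7
  item 17: 8 − 2 = 6
  item 20: 8 − 6 = 2
Sum = 2 + 1 + 7 + 5 + 7 + 6 + 2 = 30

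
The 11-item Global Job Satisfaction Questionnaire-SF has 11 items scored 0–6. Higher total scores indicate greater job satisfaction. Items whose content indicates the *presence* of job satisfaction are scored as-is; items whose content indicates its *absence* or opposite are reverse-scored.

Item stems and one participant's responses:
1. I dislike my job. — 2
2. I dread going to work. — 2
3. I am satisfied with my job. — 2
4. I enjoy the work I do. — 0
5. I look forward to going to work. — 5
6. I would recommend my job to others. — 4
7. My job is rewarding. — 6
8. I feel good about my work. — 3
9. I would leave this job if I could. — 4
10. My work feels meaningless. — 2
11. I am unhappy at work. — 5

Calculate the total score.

35

Items 1, 2, 9, 10, 11 describe the absence/opposite of job satisfaction → reverse-score.
reverse-coded value = 6 − response.
  item 1: 6 − 2 = 4
  item 2: 6 − 2 = 4
  item 3: 2
  item 4: 0
  item 5: 5
  item 6: 4
  item 7: 6
  item 8: 3
  item 9: 6 − 4 = 2
  item 10: 6 − 2 = 4
  item 11: 6 − 5 = 1
Total = 4 + 4 + 2 + 0 + 5 + 4 + 6 + 3 + 2 + 4 + 1 = 35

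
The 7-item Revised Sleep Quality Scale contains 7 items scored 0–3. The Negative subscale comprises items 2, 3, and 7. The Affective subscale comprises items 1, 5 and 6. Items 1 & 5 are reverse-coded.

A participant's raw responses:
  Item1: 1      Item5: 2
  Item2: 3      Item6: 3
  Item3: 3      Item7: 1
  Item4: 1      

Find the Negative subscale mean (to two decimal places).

Negative items: 2, 3, 7.
  item 2: 3
  item 3: 3
  item 7: 1
Sum = 3 + 3 + 1 = 7
Mean = 7 / 3 = 2.33

2.33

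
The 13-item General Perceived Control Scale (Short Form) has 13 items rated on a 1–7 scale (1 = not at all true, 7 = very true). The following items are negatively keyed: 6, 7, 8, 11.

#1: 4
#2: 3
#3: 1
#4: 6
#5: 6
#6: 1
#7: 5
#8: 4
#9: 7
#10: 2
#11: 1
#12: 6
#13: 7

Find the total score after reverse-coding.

Apply reverse scoring (reversed = (1+7) − raw = 8 − raw):
  item 6: 8 − 1 = 7
  item 7: 8 − 5 = 3
  item 8: 8 − 4 = 4
  item 11: 8 − 1 = 7
After reverse-coding: 4, 3, 1, 6, 6, 7, 3, 4, 7, 2, 7, 6, 7
Total = 4 + 3 + 1 + 6 + 6 + 7 + 3 + 4 + 7 + 2 + 7 + 6 + 7 = 63

63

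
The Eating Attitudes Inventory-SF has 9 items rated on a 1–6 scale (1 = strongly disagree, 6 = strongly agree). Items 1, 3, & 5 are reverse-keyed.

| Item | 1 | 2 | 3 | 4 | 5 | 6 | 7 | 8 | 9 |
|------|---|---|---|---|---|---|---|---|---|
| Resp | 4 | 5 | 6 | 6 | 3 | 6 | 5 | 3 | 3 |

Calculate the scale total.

Apply reverse scoring (on a 1–6 scale, reversed = 7 − raw):
  item 1: 7 − 4 = 3
  item 3: 7 − 6 = 1
  item 5: 7 − 3 = 4
After reverse-coding: 3, 5, 1, 6, 4, 6, 5, 3, 3
Total = 3 + 5 + 1 + 6 + 4 + 6 + 5 + 3 + 3 = 36

36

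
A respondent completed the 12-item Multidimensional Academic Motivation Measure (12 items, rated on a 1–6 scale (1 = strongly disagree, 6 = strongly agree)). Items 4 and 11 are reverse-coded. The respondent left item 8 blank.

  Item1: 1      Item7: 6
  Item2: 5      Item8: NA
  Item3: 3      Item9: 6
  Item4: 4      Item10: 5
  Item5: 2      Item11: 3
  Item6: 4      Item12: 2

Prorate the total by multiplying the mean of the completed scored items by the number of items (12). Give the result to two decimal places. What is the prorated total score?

Reverse-coded (reverse-coded value = 7 − response):
  item 4: 7 − 4 = 3
  item 11: 7 − 3 = 4
Completed scored items (11 of 12): 1, 5, 3, 3, 2, 4, 6, 6, 5, 4, 2; sum = 41.
Person mean = 41 / 11 ≈ 3.7273
Prorated total = (41 / 11) × 12 = 44.73 (to 2 dp)

44.73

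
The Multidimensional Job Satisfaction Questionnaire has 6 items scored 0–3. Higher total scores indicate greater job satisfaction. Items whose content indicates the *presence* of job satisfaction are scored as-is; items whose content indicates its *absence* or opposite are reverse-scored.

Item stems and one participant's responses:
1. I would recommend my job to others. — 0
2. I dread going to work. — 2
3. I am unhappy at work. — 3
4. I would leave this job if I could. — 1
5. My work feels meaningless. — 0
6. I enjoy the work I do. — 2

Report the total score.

Items 2, 3, 4, 5 describe the absence/opposite of job satisfaction → reverse-score.
on a 0–3 scale, reversed = 3 − raw.
  item 1: 0
  item 2: 3 − 2 = 1
  item 3: 3 − 3 = 0
  item 4: 3 − 1 = 2
  item 5: 3 − 0 = 3
  item 6: 2
Total = 0 + 1 + 0 + 2 + 3 + 2 = 8

8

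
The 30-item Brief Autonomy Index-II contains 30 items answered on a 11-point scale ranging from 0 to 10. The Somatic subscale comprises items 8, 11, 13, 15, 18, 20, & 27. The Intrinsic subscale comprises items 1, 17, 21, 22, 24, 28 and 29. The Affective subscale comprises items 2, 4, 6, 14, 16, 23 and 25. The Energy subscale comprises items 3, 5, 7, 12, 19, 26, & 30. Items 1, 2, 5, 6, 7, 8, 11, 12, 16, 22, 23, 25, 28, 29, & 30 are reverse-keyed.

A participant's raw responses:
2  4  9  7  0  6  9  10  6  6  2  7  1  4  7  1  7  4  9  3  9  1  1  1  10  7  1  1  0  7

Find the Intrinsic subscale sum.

53

Intrinsic items: 1, 17, 21, 22, 24, 28, 29.
Of these, items 1, 22, 28, and 29 are reverse-keyed; on a 0–10 scale, reversed = 10 − raw.
  item 1: 10 − 2 = 8
  item 17: 7
  item 21: 9
  item 22: 10 − 1 = 9
  item 24: 1
  item 28: 10 − 1 = 9
  item 29: 10 − 0 = 10
Sum = 8 + 7 + 9 + 9 + 1 + 9 + 10 = 53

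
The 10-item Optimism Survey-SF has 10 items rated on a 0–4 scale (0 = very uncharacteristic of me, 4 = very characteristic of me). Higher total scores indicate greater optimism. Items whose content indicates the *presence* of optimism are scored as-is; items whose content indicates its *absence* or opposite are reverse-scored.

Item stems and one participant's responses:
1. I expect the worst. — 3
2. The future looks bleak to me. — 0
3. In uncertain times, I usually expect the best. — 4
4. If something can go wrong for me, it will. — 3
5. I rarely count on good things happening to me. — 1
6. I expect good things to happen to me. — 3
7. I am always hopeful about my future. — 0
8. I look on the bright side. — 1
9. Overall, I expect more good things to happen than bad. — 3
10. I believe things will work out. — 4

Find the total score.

Items 1, 2, 4, 5 describe the absence/opposite of optimism → reverse-score.
reversed = (0+4) − raw = 4 − raw.
  item 1: 4 − 3 = 1
  item 2: 4 − 0 = 4
  item 3: 4
  item 4: 4 − 3 = 1
  item 5: 4 − 1 = 3
  item 6: 3
  item 7: 0
  item 8: 1
  item 9: 3
  item 10: 4
Total = 1 + 4 + 4 + 1 + 3 + 3 + 0 + 1 + 3 + 4 = 24

24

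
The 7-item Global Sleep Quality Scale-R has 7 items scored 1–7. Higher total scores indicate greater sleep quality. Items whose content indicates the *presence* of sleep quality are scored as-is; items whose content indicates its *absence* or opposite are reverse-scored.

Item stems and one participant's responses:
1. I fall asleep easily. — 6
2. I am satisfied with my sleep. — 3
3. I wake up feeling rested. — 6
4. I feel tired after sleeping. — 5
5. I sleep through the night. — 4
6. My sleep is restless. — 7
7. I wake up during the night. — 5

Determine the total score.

26

Items 4, 6, 7 describe the absence/opposite of sleep quality → reverse-score.
reverse-coded value = 8 − response.
  item 1: 6
  item 2: 3
  item 3: 6
  item 4: 8 − 5 = 3
  item 5: 4
  item 6: 8 − 7 = 1
  item 7: 8 − 5 = 3
Total = 6 + 3 + 6 + 3 + 4 + 1 + 3 = 26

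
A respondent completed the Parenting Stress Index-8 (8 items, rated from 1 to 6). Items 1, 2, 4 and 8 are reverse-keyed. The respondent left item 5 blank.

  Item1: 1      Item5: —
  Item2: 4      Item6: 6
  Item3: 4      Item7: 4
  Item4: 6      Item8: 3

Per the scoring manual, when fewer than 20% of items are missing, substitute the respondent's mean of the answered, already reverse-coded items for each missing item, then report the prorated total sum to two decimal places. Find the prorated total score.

32.00

Reverse-coded (reverse-coded value = 7 − response):
  item 1: 7 − 1 = 6
  item 2: 7 − 4 = 3
  item 4: 7 − 6 = 1
  item 8: 7 − 3 = 4
Completed scored items (7 of 8): 6, 3, 4, 1, 6, 4, 4; sum = 28.
Person mean = 28 / 7 ≈ 4.0000
Prorated total = (28 / 7) × 8 = 32.00 (to 2 dp)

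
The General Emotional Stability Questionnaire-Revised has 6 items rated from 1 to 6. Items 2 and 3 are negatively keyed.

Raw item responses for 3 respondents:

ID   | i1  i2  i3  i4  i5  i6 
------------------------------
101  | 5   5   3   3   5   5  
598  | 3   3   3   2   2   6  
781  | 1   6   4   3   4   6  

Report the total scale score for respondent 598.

21

Respondent 598 raw: 3, 3, 3, 2, 2, 6.
Reverse-coded (on a 1–6 scale, reversed = 7 − raw):
  item 1: 3
  item 2: 7 − 3 = 4
  item 3: 7 − 3 = 4
  item 4: 2
  item 5: 2
  item 6: 6
Sum = 3 + 4 + 4 + 2 + 2 + 6 = 21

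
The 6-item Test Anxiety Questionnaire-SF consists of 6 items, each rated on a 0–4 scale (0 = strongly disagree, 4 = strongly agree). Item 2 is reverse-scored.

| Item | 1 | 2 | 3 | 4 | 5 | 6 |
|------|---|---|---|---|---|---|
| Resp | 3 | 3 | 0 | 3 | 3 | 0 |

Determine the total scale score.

Reverse-scored items use 4 − raw:
  item 2: 4 − 3 = 1
Scored items: 3, 1, 0, 3, 3, 0
Total = 3 + 1 + 0 + 3 + 3 + 0 = 10

10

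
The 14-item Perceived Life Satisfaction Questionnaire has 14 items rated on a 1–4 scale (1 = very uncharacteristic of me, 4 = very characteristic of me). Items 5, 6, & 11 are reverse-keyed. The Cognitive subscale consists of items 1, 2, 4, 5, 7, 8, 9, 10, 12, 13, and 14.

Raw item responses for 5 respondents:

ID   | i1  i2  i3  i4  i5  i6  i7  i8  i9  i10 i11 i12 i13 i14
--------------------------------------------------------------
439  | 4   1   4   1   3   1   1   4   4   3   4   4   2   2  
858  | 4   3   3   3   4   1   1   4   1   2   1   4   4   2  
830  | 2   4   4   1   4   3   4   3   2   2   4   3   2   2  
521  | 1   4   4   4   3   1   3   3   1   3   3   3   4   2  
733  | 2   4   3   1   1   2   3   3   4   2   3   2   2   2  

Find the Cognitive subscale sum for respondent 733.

Respondent 733 raw: 2, 4, 3, 1, 1, 2, 3, 3, 4, 2, 3, 2, 2, 2.
Cognitive items: 1, 2, 4, 5, 7, 8, 9, 10, 12, 13, 14.
Reverse-coded (on a 1–4 scale, reversed = 5 − raw):
  item 1: 2
  item 2: 4
  item 4: 1
  item 5: 5 − 1 = 4
  item 7: 3
  item 8: 3
  item 9: 4
  item 10: 2
  item 12: 2
  item 13: 2
  item 14: 2
Sum = 2 + 4 + 1 + 4 + 3 + 3 + 4 + 2 + 2 + 2 + 2 = 29

29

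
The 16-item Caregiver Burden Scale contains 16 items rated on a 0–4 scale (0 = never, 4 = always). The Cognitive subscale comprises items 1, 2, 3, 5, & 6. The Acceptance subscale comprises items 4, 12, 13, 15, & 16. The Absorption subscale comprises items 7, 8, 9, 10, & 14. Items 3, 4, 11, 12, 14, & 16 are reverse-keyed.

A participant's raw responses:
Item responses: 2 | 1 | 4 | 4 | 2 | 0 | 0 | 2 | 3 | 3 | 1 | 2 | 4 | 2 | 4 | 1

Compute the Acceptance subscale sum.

Acceptance items: 4, 12, 13, 15, 16.
Of these, items 4, 12 and 16 are reverse-keyed; reversed = (0+4) − raw = 4 − raw.
  item 4: 4 − 4 = 0
  item 12: 4 − 2 = 2
  item 13: 4
  item 15: 4
  item 16: 4 − 1 = 3
Sum = 0 + 2 + 4 + 4 + 3 = 13

13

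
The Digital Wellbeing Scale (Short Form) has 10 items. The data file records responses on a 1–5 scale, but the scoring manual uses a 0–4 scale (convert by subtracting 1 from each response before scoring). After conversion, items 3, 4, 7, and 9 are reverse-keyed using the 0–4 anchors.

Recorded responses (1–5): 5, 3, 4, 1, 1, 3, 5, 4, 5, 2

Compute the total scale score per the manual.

17

Convert to 0–4: 4, 2, 3, 0, 0, 2, 4, 3, 4, 1
Reverse-coded (on a 0–4 scale, reversed = 4 − raw):
  item 3: 4 − 3 = 1
  item 4: 4 − 0 = 4
  item 7: 4 − 4 = 0
  item 9: 4 − 4 = 0
Scored: 4, 2, 1, 4, 0, 2, 0, 3, 0, 1
Total = 17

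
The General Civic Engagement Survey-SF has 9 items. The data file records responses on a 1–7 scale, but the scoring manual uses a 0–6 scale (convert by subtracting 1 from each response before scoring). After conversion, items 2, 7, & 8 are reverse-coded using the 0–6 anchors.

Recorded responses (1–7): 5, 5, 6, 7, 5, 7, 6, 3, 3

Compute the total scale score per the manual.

Convert to 0–6: 4, 4, 5, 6, 4, 6, 5, 2, 2
Reverse-coded (reversed = (0+6) − raw = 6 − raw):
  item 2: 6 − 4 = 2
  item 7: 6 − 5 = 1
  item 8: 6 − 2 = 4
Scored: 4, 2, 5, 6, 4, 6, 1, 4, 2
Total = 34

34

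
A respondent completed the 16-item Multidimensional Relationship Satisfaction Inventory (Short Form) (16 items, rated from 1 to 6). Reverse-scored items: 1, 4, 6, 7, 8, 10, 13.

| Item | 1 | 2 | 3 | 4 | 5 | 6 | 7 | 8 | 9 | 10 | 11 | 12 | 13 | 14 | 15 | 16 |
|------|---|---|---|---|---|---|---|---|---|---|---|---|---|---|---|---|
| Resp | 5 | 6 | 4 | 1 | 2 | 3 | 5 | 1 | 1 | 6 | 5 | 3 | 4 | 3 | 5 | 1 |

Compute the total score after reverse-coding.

54

Reversing items 1, 4, 6, 7, 8, 10, and 13 with 7 − raw:
Total = (7−5) + 6 + 4 + (7−1) + 2 + (7−3) + (7−5) + (7−1) + 1 + (7−6) + 5 + 3 + (7−4) + 3 + 5 + 1
      = 2 + 6 + 4 + 6 + 2 + 4 + 2 + 6 + 1 + 1 + 5 + 3 + 3 + 3 + 5 + 1 = 54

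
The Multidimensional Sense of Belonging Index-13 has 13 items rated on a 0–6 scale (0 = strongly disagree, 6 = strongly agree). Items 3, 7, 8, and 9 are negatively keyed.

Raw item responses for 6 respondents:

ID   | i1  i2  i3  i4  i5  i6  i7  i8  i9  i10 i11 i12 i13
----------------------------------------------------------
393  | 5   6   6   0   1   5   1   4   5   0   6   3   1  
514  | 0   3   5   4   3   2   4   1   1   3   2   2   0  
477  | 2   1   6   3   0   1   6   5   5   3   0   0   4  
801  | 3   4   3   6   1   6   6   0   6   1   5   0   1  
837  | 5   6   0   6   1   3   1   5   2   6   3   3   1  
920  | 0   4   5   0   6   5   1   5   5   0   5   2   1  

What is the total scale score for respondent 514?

Respondent 514 raw: 0, 3, 5, 4, 3, 2, 4, 1, 1, 3, 2, 2, 0.
Reverse-coded (reverse-coded value = 6 − response):
  item 1: 0
  item 2: 3
  item 3: 6 − 5 = 1
  item 4: 4
  item 5: 3
  item 6: 2
  item 7: 6 − 4 = 2
  item 8: 6 − 1 = 5
  item 9: 6 − 1 = 5
  item 10: 3
  item 11: 2
  item 12: 2
  item 13: 0
Sum = 0 + 3 + 1 + 4 + 3 + 2 + 2 + 5 + 5 + 3 + 2 + 2 + 0 = 32

32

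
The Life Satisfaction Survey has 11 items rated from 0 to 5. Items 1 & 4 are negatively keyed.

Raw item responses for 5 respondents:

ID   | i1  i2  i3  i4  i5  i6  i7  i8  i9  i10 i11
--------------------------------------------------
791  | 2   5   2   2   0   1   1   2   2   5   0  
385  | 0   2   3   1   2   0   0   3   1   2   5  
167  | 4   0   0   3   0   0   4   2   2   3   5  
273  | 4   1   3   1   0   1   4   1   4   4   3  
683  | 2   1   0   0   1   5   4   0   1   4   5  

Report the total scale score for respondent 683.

29

Respondent 683 raw: 2, 1, 0, 0, 1, 5, 4, 0, 1, 4, 5.
Reverse-coded (reversed = (0+5) − raw = 5 − raw):
  item 1: 5 − 2 = 3
  item 2: 1
  item 3: 0
  item 4: 5 − 0 = 5
  item 5: 1
  item 6: 5
  item 7: 4
  item 8: 0
  item 9: 1
  item 10: 4
  item 11: 5
Sum = 3 + 1 + 0 + 5 + 1 + 5 + 4 + 0 + 1 + 4 + 5 = 29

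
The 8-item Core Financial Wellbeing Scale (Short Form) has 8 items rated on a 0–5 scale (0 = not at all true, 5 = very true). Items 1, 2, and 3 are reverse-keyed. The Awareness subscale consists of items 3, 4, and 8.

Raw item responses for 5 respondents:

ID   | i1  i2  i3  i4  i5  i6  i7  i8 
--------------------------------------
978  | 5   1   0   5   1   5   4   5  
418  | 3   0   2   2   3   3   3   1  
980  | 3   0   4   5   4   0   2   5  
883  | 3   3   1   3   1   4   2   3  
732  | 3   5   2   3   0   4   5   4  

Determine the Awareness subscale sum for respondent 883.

10

Respondent 883 raw: 3, 3, 1, 3, 1, 4, 2, 3.
Awareness items: 3, 4, 8.
Reverse-coded (reversed = (0+5) − raw = 5 − raw):
  item 3: 5 − 1 = 4
  item 4: 3
  item 8: 3
Sum = 4 + 3 + 3 = 10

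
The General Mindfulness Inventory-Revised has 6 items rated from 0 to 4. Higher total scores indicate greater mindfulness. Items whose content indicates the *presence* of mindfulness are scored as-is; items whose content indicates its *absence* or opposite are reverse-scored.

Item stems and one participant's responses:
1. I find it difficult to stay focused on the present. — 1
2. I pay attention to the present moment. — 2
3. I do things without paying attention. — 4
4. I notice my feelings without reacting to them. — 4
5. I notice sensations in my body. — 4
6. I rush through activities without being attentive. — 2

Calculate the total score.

15

Items 1, 3, 6 describe the absence/opposite of mindfulness → reverse-score.
reversed = (0+4) − raw = 4 − raw.
  item 1: 4 − 1 = 3
  item 2: 2
  item 3: 4 − 4 = 0
  item 4: 4
  item 5: 4
  item 6: 4 − 2 = 2
Total = 3 + 2 + 0 + 4 + 4 + 2 = 15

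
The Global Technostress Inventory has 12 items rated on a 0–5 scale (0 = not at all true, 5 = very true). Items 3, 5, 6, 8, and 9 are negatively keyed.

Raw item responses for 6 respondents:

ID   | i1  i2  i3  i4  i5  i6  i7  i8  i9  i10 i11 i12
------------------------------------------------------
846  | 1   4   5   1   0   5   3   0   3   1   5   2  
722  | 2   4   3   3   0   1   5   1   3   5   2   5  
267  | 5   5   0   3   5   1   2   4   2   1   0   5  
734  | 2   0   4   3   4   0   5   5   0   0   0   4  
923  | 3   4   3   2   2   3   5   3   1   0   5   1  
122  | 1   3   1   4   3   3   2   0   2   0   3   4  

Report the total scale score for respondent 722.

Respondent 722 raw: 2, 4, 3, 3, 0, 1, 5, 1, 3, 5, 2, 5.
Reverse-coded (reverse-coded value = 5 − response):
  item 1: 2
  item 2: 4
  item 3: 5 − 3 = 2
  item 4: 3
  item 5: 5 − 0 = 5
  item 6: 5 − 1 = 4
  item 7: 5
  item 8: 5 − 1 = 4
  item 9: 5 − 3 = 2
  item 10: 5
  item 11: 2
  item 12: 5
Sum = 2 + 4 + 2 + 3 + 5 + 4 + 5 + 4 + 2 + 5 + 2 + 5 = 43

43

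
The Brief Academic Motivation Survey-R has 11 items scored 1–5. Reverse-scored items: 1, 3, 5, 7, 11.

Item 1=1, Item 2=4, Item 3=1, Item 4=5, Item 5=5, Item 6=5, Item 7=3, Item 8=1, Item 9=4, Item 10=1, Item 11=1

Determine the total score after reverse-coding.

Reversing items 1, 3, 5, 7, and 11 with 6 − raw:
Total = (6−1) + 4 + (6−1) + 5 + (6−5) + 5 + (6−3) + 1 + 4 + 1 + (6−1)
      = 5 + 4 + 5 + 5 + 1 + 5 + 3 + 1 + 4 + 1 + 5 = 39

39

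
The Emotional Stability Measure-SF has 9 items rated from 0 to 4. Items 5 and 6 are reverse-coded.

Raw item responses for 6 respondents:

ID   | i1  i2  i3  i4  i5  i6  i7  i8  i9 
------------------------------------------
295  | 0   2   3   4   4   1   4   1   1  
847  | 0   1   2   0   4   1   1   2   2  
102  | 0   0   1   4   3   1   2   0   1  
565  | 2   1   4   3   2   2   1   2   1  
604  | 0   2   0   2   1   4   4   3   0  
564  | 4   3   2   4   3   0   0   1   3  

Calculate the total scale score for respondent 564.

Respondent 564 raw: 4, 3, 2, 4, 3, 0, 0, 1, 3.
Reverse-coded (reversed = (0+4) − raw = 4 − raw):
  item 1: 4
  item 2: 3
  item 3: 2
  item 4: 4
  item 5: 4 − 3 = 1
  item 6: 4 − 0 = 4
  item 7: 0
  item 8: 1
  item 9: 3
Sum = 4 + 3 + 2 + 4 + 1 + 4 + 0 + 1 + 3 = 22

22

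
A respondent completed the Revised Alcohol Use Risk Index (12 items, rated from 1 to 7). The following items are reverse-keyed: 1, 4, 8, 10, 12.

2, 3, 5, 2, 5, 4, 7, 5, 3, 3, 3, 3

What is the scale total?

55

Reversing items 1, 4, 8, 10 and 12 with 8 − raw:
Total = (8−2) + 3 + 5 + (8−2) + 5 + 4 + 7 + (8−5) + 3 + (8−3) + 3 + (8−3)
      = 6 + 3 + 5 + 6 + 5 + 4 + 7 + 3 + 3 + 5 + 3 + 5 = 55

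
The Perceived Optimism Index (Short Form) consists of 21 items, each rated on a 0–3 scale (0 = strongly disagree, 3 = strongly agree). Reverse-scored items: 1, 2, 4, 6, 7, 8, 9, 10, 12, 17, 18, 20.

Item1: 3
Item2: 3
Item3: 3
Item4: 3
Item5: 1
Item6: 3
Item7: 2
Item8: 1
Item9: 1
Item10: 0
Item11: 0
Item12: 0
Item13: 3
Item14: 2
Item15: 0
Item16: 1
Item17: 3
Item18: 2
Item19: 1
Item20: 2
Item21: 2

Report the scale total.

Reverse-coded items (reversed = (0+3) − raw = 3 − raw):
  item 1: 3 − 3 = 0
  item 2: 3 − 3 = 0
  item 4: 3 − 3 = 0
  item 6: 3 − 3 = 0
  item 7: 3 − 2 = 1
  item 8: 3 − 1 = 2
  item 9: 3 − 1 = 2
  item 10: 3 − 0 = 3
  item 12: 3 − 0 = 3
  item 17: 3 − 3 = 0
  item 18: 3 − 2 = 1
  item 20: 3 − 2 = 1
Scored items: 0, 0, 3, 0, 1, 0, 1, 2, 2, 3, 0, 3, 3, 2, 0, 1, 0, 1, 1, 1, 2
Total = 0 + 0 + 3 + 0 + 1 + 0 + 1 + 2 + 2 + 3 + 0 + 3 + 3 + 2 + 0 + 1 + 0 + 1 + 1 + 1 + 2 = 26

26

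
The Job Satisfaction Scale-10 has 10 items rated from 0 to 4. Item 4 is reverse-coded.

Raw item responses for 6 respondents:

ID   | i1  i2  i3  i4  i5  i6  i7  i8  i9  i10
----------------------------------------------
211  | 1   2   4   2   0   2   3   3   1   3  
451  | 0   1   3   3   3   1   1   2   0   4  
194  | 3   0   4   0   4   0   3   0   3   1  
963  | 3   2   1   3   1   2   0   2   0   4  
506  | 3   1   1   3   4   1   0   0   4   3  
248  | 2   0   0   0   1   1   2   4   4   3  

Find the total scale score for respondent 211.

Respondent 211 raw: 1, 2, 4, 2, 0, 2, 3, 3, 1, 3.
Reverse-coded (reverse-coded value = 4 − response):
  item 1: 1
  item 2: 2
  item 3: 4
  item 4: 4 − 2 = 2
  item 5: 0
  item 6: 2
  item 7: 3
  item 8: 3
  item 9: 1
  item 10: 3
Sum = 1 + 2 + 4 + 2 + 0 + 2 + 3 + 3 + 1 + 3 = 21

21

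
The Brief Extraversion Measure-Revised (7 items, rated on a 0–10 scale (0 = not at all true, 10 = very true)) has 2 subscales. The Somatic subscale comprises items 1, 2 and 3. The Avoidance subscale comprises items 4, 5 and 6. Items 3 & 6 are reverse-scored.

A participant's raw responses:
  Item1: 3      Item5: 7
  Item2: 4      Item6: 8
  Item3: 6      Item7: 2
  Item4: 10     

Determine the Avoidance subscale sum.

Avoidance items: 4, 5, 6.
Of these, item 6 is reverse-scored; reverse-coded value = 10 − response.
  item 4: 10
  item 5: 7
  item 6: 10 − 8 = 2
Sum = 10 + 7 + 2 = 19

19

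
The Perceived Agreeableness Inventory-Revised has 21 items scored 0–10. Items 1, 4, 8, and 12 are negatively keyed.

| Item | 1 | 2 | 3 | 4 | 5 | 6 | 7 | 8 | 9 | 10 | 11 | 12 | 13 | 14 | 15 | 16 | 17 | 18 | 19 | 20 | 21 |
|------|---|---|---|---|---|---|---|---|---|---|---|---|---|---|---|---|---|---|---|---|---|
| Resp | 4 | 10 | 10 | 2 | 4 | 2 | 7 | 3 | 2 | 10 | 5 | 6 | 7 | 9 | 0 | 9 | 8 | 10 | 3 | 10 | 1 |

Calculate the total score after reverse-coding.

Reverse-coded items (on a 0–10 scale, reversed = 10 − raw):
  item 1: 10 − 4 = 6
  item 4: 10 − 2 = 8
  item 8: 10 − 3 = 7
  item 12: 10 − 6 = 4
Scored responses: 6, 10, 10, 8, 4, 2, 7, 7, 2, 10, 5, 4, 7, 9, 0, 9, 8, 10, 3, 10, 1
Total = 6 + 10 + 10 + 8 + 4 + 2 + 7 + 7 + 2 + 10 + 5 + 4 + 7 + 9 + 0 + 9 + 8 + 10 + 3 + 10 + 1 = 132

132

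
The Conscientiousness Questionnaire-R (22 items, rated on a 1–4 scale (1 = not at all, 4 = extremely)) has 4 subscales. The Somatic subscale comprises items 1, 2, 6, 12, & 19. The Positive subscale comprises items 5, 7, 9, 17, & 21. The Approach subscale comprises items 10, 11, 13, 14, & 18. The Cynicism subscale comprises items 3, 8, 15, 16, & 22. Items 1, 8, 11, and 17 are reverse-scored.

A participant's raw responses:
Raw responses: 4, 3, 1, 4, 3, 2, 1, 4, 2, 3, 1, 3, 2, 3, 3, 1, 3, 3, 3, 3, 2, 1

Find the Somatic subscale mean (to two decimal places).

Somatic items: 1, 2, 6, 12, 19.
Of these, item 1 is reverse-scored; reversed = (1+4) − raw = 5 − raw.
  item 1: 5 − 4 = 1
  item 2: 3
  item 6: 2
  item 12: 3
  item 19: 3
Sum = 1 + 3 + 2 + 3 + 3 = 12
Mean = 12 / 5 = 2.40

2.40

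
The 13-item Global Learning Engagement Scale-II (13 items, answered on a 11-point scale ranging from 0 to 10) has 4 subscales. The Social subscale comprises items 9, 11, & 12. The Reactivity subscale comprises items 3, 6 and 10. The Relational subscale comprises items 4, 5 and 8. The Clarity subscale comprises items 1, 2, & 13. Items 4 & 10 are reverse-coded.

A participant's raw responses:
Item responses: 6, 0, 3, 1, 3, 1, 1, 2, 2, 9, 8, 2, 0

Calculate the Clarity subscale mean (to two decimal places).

Clarity items: 1, 2, 13.
  item 1: 6
  item 2: 0
  item 13: 0
Sum = 6 + 0 + 0 = 6
Mean = 6 / 3 = 2.00

2.00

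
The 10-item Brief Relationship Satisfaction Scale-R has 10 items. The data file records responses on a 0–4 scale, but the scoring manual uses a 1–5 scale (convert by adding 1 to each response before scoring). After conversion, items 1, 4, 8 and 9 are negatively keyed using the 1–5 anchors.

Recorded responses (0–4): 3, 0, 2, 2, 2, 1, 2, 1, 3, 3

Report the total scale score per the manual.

27

Convert to 1–5: 4, 1, 3, 3, 3, 2, 3, 2, 4, 4
Reverse-coded (reverse-coded value = 6 − response):
  item 1: 6 − 4 = 2
  item 4: 6 − 3 = 3
  item 8: 6 − 2 = 4
  item 9: 6 − 4 = 2
Scored: 2, 1, 3, 3, 3, 2, 3, 4, 2, 4
Total = 27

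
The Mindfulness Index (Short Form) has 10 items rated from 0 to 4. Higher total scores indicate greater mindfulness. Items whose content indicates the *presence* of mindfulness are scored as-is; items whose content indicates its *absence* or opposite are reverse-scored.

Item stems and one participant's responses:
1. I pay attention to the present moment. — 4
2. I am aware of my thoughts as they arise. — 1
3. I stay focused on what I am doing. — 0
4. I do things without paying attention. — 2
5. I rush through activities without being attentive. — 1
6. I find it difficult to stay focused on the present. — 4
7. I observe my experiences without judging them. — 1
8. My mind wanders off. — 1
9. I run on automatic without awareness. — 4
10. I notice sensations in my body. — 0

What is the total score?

Items 4, 5, 6, 8, 9 describe the absence/opposite of mindfulness → reverse-score.
on a 0–4 scale, reversed = 4 − raw.
  item 1: 4
  item 2: 1
  item 3: 0
  item 4: 4 − 2 = 2
  item 5: 4 − 1 = 3
  item 6: 4 − 4 = 0
  item 7: 1
  item 8: 4 − 1 = 3
  item 9: 4 − 4 = 0
  item 10: 0
Total = 4 + 1 + 0 + 2 + 3 + 0 + 1 + 3 + 0 + 0 = 14

14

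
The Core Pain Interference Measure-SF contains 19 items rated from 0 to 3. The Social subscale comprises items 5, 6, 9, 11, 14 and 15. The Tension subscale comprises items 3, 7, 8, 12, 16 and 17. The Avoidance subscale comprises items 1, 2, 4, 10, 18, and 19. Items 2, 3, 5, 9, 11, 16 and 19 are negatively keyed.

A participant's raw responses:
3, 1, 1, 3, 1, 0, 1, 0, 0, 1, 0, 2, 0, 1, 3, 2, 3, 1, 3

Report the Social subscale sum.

Social items: 5, 6, 9, 11, 14, 15.
Of these, items 5, 9, and 11 are negatively keyed; on a 0–3 scale, reversed = 3 − raw.
  item 5: 3 − 1 = 2
  item 6: 0
  item 9: 3 − 0 = 3
  item 11: 3 − 0 = 3
  item 14: 1
  item 15: 3
Sum = 2 + 0 + 3 + 3 + 1 + 3 = 12

12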